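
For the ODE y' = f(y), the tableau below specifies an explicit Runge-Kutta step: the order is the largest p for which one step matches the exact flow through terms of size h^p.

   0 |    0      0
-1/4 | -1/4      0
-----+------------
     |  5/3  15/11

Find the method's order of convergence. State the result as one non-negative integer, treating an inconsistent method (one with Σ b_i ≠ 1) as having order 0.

b = (5/3, 15/11)
c = (0, -1/4)
Σ b_i: 5/3·1 + 15/11·1 = 100/33 ≠ 1 ⇒ order 0.

0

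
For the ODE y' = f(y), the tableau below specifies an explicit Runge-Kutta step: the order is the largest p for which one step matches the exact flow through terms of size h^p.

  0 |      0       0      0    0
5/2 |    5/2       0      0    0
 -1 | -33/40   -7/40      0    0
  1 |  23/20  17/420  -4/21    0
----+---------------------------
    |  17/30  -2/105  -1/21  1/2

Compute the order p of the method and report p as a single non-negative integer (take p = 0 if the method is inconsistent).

b = (17/30, -2/105, -1/21, 1/2)
c = (0, 5/2, -1, 1)
Ac = (0, 0, -7/16, 7/24)
Σ b_i: 17/30·1 + (-2/105)·1 + (-1/21)·1 + 1/2·1 = 1 ✓
b·c: (-2/105)·5/2 + (-1/21)·(-1) + 1/2·1 = 1/2 ✓
b·c²: (-2/105)·25/4 + (-1/21)·1 + 1/2·1 = 1/3 ✓
b·Ac: (-1/21)·(-7/16) + 1/2·7/24 = 1/6 ✓
b·c³: (-2/105)·125/8 + (-1/21)·(-1) + 1/2·1 = 1/4 ✓
b·(c∘Ac): (-1/21)·7/16 + 1/2·7/24 = 1/8 ✓
b·Ac²: (-1/21)·(-35/32) + 1/2·1/16 = 1/12 ✓
b·A²c: 1/2·1/12 = 1/24 ✓; 4 stages ⇒ order 4.

4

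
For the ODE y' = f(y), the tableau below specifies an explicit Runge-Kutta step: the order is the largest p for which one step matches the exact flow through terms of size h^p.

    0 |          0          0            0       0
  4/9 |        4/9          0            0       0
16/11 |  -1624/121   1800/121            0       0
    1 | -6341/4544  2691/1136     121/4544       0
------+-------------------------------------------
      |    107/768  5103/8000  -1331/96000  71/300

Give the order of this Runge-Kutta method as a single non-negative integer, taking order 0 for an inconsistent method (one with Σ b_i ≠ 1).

4

b = (107/768, 5103/8000, -1331/96000, 71/300)
c = (0, 4/9, 16/11, 1)
Ac = (0, 0, 800/121, 155/142)
Σ b_i: 107/768·1 + 5103/8000·1 + (-1331/96000)·1 + 71/300·1 = 1 ✓
b·c: 5103/8000·4/9 + (-1331/96000)·16/11 + 71/300·1 = 1/2 ✓
b·c²: 5103/8000·16/81 + (-1331/96000)·256/121 + 71/300·1 = 1/3 ✓
b·Ac: (-1331/96000)·800/121 + 71/300·155/142 = 1/6 ✓
b·c³: 5103/8000·64/729 + (-1331/96000)·4096/1331 + 71/300·1 = 1/4 ✓
b·(c∘Ac): (-1331/96000)·12800/1331 + 71/300·155/142 = 1/8 ✓
b·Ac²: (-1331/96000)·3200/1089 + 71/300·335/639 = 1/12 ✓
b·A²c: 71/300·25/142 = 1/24 ✓; 4 stages ⇒ order 4.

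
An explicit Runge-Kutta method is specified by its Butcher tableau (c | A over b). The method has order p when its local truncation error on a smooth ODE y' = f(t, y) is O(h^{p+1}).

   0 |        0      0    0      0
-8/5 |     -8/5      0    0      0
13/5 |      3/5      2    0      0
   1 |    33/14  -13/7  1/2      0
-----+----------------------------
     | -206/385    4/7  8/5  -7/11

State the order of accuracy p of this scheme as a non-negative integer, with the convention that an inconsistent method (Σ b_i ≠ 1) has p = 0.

1

b = (-206/385, 4/7, 8/5, -7/11)
c = (0, -8/5, 13/5, 1)
Ac = (0, 0, -16/5, 299/70)
Σ b_i: (-206/385)·1 + 4/7·1 + 8/5·1 + (-7/11)·1 = 1 ✓
b·c: 4/7·(-8/5) + 8/5·13/5 + (-7/11)·1 = 5023/1925 ≠ 1/2 ⇒ order 1.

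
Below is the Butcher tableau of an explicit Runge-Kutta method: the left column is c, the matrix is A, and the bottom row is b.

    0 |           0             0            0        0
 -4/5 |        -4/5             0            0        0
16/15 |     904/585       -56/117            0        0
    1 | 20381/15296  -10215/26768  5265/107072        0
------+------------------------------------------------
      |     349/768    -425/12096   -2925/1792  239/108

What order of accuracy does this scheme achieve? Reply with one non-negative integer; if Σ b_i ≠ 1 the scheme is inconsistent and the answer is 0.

b = (349/768, -425/12096, -2925/1792, 239/108)
c = (0, -4/5, 16/15, 1)
Ac = (0, 0, 224/585, 171/478)
Σ b_i: 349/768·1 + (-425/12096)·1 + (-2925/1792)·1 + 239/108·1 = 1 ✓
b·c: (-425/12096)·(-4/5) + (-2925/1792)·16/15 + 239/108·1 = 1/2 ✓
b·c²: (-425/12096)·16/25 + (-2925/1792)·256/225 + 239/108·1 = 1/3 ✓
b·Ac: (-2925/1792)·224/585 + 239/108·171/478 = 1/6 ✓
b·c³: (-425/12096)·(-64/125) + (-2925/1792)·4096/3375 + 239/108·1 = 1/4 ✓
b·(c∘Ac): (-2925/1792)·3584/8775 + 239/108·171/478 = 1/8 ✓
b·Ac²: (-2925/1792)·(-896/2925) + 239/108·(-45/239) = 1/12 ✓
b·A²c: 239/108·9/478 = 1/24 ✓; 4 stages ⇒ order 4.

4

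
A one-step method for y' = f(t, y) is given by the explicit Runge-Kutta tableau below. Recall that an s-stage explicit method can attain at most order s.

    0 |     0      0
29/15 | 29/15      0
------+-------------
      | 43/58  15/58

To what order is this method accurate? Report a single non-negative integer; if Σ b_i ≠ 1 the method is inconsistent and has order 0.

2

b = (43/58, 15/58)
c = (0, 29/15)
Σ b_i: 43/58·1 + 15/58·1 = 1 ✓
b·c: 15/58·29/15 = 1/2 ✓; 2 stages ⇒ order 2.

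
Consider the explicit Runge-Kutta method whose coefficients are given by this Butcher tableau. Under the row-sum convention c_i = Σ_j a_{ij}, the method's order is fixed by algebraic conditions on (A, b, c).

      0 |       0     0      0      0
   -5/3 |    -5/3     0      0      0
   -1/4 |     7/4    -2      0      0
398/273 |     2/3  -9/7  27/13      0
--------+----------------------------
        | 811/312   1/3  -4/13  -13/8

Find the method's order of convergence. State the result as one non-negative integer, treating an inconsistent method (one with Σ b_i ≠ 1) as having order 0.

b = (811/312, 1/3, -4/13, -13/8)
c = (0, -5/3, -1/4, 398/273)
Ac = (0, 0, 10/3, 591/364)
Σ b_i: 811/312·1 + 1/3·1 + (-4/13)·1 + (-13/8)·1 = 1 ✓
b·c: 1/3·(-5/3) + (-4/13)·(-1/4) + (-13/8)·398/273 = -9329/3276 ≠ 1/2 ⇒ order 1.

1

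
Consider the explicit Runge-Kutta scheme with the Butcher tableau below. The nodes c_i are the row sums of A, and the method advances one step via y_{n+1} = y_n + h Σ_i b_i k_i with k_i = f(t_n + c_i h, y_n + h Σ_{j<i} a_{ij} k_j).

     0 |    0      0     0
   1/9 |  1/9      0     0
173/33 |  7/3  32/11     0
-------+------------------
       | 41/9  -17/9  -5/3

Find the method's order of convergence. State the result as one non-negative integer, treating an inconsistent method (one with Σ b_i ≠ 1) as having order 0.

b = (41/9, -17/9, -5/3)
c = (0, 1/9, 173/33)
Ac = (0, 0, 32/99)
Σ b_i: 41/9·1 + (-17/9)·1 + (-5/3)·1 = 1 ✓
b·c: (-17/9)·1/9 + (-5/3)·173/33 = -7972/891 ≠ 1/2 ⇒ order 1.

1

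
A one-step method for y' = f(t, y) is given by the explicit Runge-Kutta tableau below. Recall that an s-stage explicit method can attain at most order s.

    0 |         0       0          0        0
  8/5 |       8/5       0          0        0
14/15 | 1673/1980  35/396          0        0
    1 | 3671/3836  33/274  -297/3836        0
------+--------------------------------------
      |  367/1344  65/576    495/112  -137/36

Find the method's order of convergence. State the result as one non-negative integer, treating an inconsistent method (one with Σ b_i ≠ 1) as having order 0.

b = (367/1344, 65/576, 495/112, -137/36)
c = (0, 8/5, 14/15, 1)
Ac = (0, 0, 14/99, 33/274)
Σ b_i: 367/1344·1 + 65/576·1 + 495/112·1 + (-137/36)·1 = 1 ✓
b·c: 65/576·8/5 + 495/112·14/15 + (-137/36)·1 = 1/2 ✓
b·c²: 65/576·64/25 + 495/112·196/225 + (-137/36)·1 = 1/3 ✓
b·Ac: 495/112·14/99 + (-137/36)·33/274 = 1/6 ✓
b·c³: 65/576·512/125 + 495/112·2744/3375 + (-137/36)·1 = 1/4 ✓
b·(c∘Ac): 495/112·196/1485 + (-137/36)·33/274 = 1/8 ✓
b·Ac²: 495/112·112/495 + (-137/36)·33/137 = 1/12 ✓
b·A²c: (-137/36)·(-3/274) = 1/24 ✓; 4 stages ⇒ order 4.

4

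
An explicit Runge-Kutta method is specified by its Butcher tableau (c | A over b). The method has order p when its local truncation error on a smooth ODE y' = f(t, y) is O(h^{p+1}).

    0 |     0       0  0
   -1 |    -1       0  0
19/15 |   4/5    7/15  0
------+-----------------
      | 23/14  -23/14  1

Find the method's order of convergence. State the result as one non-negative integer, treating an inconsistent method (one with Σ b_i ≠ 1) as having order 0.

b = (23/14, -23/14, 1)
c = (0, -1, 19/15)
Ac = (0, 0, -7/15)
Σ b_i: 23/14·1 + (-23/14)·1 + 1·1 = 1 ✓
b·c: (-23/14)·(-1) + 1·19/15 = 611/210 ≠ 1/2 ⇒ order 1.

1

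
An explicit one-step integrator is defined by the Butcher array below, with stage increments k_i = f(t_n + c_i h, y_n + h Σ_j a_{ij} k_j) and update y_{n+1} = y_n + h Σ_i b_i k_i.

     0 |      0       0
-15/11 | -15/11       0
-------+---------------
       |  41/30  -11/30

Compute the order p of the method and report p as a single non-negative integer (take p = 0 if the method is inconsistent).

b = (41/30, -11/30)
c = (0, -15/11)
Σ b_i: 41/30·1 + (-11/30)·1 = 1 ✓
b·c: (-11/30)·(-15/11) = 1/2 ✓; 2 stages ⇒ order 2.

2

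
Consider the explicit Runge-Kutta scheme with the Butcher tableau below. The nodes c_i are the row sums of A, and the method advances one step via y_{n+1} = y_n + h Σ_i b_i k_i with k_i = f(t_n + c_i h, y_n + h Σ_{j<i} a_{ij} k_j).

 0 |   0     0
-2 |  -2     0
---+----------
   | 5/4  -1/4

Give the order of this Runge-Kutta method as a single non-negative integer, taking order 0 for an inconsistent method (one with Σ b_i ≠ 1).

2

b = (5/4, -1/4)
c = (0, -2)
Σ b_i: 5/4·1 + (-1/4)·1 = 1 ✓
b·c: (-1/4)·(-2) = 1/2 ✓; 2 stages ⇒ order 2.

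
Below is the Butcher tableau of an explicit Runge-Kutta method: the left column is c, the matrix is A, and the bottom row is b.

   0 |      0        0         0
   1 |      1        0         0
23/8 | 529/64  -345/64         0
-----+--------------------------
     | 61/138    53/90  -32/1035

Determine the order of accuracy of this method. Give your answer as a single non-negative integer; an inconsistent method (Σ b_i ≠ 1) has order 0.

3

b = (61/138, 53/90, -32/1035)
c = (0, 1, 23/8)
Ac = (0, 0, -345/64)
Σ b_i: 61/138·1 + 53/90·1 + (-32/1035)·1 = 1 ✓
b·c: 53/90·1 + (-32/1035)·23/8 = 1/2 ✓
b·c²: 53/90·1 + (-32/1035)·529/64 = 1/3 ✓
b·Ac: (-32/1035)·(-345/64) = 1/6 ✓; 3 stages ⇒ order 3.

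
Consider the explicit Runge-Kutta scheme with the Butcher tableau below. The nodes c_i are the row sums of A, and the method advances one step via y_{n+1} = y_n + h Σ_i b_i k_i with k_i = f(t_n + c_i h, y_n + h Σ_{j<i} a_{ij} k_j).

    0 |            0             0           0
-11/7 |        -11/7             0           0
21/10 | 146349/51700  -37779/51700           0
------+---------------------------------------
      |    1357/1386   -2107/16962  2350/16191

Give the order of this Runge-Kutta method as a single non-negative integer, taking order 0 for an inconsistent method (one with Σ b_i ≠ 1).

b = (1357/1386, -2107/16962, 2350/16191)
c = (0, -11/7, 21/10)
Ac = (0, 0, 5397/4700)
Σ b_i: 1357/1386·1 + (-2107/16962)·1 + 2350/16191·1 = 1 ✓
b·c: (-2107/16962)·(-11/7) + 2350/16191·21/10 = 1/2 ✓
b·c²: (-2107/16962)·121/49 + 2350/16191·441/100 = 1/3 ✓
b·Ac: 2350/16191·5397/4700 = 1/6 ✓; 3 stages ⇒ order 3.

3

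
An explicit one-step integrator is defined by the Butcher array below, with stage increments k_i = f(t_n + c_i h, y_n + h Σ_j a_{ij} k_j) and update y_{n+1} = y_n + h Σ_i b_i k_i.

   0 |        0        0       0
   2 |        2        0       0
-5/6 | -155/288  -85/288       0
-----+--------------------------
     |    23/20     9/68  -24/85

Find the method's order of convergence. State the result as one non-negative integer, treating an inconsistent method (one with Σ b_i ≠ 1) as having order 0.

3

b = (23/20, 9/68, -24/85)
c = (0, 2, -5/6)
Ac = (0, 0, -85/144)
Σ b_i: 23/20·1 + 9/68·1 + (-24/85)·1 = 1 ✓
b·c: 9/68·2 + (-24/85)·(-5/6) = 1/2 ✓
b·c²: 9/68·4 + (-24/85)·25/36 = 1/3 ✓
b·Ac: (-24/85)·(-85/144) = 1/6 ✓; 3 stages ⇒ order 3.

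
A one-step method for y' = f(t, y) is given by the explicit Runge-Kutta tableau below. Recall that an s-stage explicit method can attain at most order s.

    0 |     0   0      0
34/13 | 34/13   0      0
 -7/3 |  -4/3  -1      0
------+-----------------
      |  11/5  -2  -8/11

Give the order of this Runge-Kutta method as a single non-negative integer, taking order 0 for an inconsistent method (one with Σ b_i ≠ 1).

0

b = (11/5, -2, -8/11)
c = (0, 34/13, -7/3)
Ac = (0, 0, -34/13)
Σ b_i: 11/5·1 + (-2)·1 + (-8/11)·1 = -29/55 ≠ 1 ⇒ order 0.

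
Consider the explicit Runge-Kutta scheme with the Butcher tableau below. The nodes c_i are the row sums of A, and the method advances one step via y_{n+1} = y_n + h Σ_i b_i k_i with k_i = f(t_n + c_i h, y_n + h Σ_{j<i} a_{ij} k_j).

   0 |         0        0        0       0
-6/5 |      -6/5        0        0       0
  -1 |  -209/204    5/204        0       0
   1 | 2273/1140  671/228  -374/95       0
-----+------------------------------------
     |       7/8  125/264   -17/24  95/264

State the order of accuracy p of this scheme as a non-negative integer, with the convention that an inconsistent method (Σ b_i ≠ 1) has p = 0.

b = (7/8, 125/264, -17/24, 95/264)
c = (0, -6/5, -1, 1)
Ac = (0, 0, -1/34, 77/190)
Σ b_i: 7/8·1 + 125/264·1 + (-17/24)·1 + 95/264·1 = 1 ✓
b·c: 125/264·(-6/5) + (-17/24)·(-1) + 95/264·1 = 1/2 ✓
b·c²: 125/264·36/25 + (-17/24)·1 + 95/264·1 = 1/3 ✓
b·Ac: (-17/24)·(-1/34) + 95/264·77/190 = 1/6 ✓
b·c³: 125/264·(-216/125) + (-17/24)·(-1) + 95/264·1 = 1/4 ✓
b·(c∘Ac): (-17/24)·1/34 + 95/264·77/190 = 1/8 ✓
b·Ac²: (-17/24)·3/85 + 95/264·143/475 = 1/12 ✓
b·A²c: 95/264·11/95 = 1/24 ✓; 4 stages ⇒ order 4.

4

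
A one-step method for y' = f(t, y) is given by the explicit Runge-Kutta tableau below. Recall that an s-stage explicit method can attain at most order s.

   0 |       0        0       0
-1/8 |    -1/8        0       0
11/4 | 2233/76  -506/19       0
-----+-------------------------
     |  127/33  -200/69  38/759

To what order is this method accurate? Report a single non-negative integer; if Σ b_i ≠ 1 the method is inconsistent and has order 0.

b = (127/33, -200/69, 38/759)
c = (0, -1/8, 11/4)
Ac = (0, 0, 253/76)
Σ b_i: 127/33·1 + (-200/69)·1 + 38/759·1 = 1 ✓
b·c: (-200/69)·(-1/8) + 38/759·11/4 = 1/2 ✓
b·c²: (-200/69)·1/64 + 38/759·121/16 = 1/3 ✓
b·Ac: 38/759·253/76 = 1/6 ✓; 3 stages ⇒ order 3.

3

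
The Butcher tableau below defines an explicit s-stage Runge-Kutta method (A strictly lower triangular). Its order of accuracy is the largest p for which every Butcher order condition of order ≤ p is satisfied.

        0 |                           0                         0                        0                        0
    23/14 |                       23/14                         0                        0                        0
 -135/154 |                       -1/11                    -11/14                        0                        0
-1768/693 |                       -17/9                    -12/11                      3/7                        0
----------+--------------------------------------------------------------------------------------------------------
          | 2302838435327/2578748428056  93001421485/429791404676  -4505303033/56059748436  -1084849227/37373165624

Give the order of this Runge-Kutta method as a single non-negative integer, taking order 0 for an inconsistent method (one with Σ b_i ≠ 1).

3

b = (2302838435327/2578748428056, 93001421485/429791404676, -4505303033/56059748436, -1084849227/37373165624)
c = (0, 23/14, -135/154, -1768/693)
Ac = (0, 0, -253/196, -2337/1078)
Σ b_i: 2302838435327/2578748428056·1 + 93001421485/429791404676·1 + (-4505303033/56059748436)·1 + (-1084849227/37373165624)·1 = 1 ✓
b·c: 93001421485/429791404676·23/14 + (-4505303033/56059748436)·(-135/154) + (-1084849227/37373165624)·(-1768/693) = 1/2 ✓
b·c²: 93001421485/429791404676·529/196 + (-4505303033/56059748436)·18225/23716 + (-1084849227/37373165624)·3125824/480249 = 1/3 ✓
b·Ac: (-4505303033/56059748436)·(-253/196) + (-1084849227/37373165624)·(-2337/1078) = 1/6 ✓
b·c³: 93001421485/429791404676·12167/2744 + (-4505303033/56059748436)·(-2460375/3652264) + (-1084849227/37373165624)·(-5526456832/332812557) = 813455002582291/543891679326072 ≠ 1/4 ⇒ order 3.
b·(c∘Ac): (-4505303033/56059748436)·3105/2744 + (-1084849227/37373165624)·688636/124509 = -20263765390263/80576545085344 ≠ 1/8
b·Ac²: (-4505303033/56059748436)·(-5819/2744) + (-1084849227/37373165624)·(-434121/166012) = 14886515759921/60432408814008 ≠ 1/12
b·A²c: (-1084849227/37373165624)·(-759/1372) = 117628651899/7325140462304 ≠ 1/24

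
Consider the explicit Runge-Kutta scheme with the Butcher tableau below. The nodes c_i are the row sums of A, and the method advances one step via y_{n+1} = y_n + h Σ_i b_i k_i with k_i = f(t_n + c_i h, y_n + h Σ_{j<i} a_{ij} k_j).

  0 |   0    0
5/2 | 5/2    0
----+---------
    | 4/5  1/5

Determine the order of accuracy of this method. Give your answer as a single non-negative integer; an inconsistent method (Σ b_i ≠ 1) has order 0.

2

b = (4/5, 1/5)
c = (0, 5/2)
Σ b_i: 4/5·1 + 1/5·1 = 1 ✓
b·c: 1/5·5/2 = 1/2 ✓; 2 stages ⇒ order 2.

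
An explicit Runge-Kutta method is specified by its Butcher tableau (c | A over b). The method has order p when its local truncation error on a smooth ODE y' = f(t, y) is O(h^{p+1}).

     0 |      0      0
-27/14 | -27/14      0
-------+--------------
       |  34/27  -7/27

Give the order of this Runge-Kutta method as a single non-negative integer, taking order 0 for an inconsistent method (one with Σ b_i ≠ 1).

b = (34/27, -7/27)
c = (0, -27/14)
Σ b_i: 34/27·1 + (-7/27)·1 = 1 ✓
b·c: (-7/27)·(-27/14) = 1/2 ✓; 2 stages ⇒ order 2.

2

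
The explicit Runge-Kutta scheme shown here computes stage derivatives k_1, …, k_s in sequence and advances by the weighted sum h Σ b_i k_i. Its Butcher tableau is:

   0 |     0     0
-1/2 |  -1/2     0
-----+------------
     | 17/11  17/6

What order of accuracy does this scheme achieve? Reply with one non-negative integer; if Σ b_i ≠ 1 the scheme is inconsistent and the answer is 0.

0

b = (17/11, 17/6)
c = (0, -1/2)
Σ b_i: 17/11·1 + 17/6·1 = 289/66 ≠ 1 ⇒ order 0.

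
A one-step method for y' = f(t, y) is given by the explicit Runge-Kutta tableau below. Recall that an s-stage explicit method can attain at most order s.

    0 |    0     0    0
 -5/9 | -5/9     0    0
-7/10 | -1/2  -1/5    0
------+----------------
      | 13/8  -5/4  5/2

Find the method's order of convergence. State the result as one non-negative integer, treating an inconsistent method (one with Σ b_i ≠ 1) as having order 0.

0

b = (13/8, -5/4, 5/2)
c = (0, -5/9, -7/10)
Ac = (0, 0, 1/9)
Σ b_i: 13/8·1 + (-5/4)·1 + 5/2·1 = 23/8 ≠ 1 ⇒ order 0.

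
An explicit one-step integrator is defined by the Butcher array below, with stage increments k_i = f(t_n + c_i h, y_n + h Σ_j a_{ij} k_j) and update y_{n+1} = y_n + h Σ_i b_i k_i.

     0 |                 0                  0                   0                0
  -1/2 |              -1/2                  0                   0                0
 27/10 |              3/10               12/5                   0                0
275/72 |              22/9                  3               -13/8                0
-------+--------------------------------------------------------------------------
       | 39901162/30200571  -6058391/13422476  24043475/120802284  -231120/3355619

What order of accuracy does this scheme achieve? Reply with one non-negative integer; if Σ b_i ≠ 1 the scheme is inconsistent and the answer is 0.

b = (39901162/30200571, -6058391/13422476, 24043475/120802284, -231120/3355619)
c = (0, -1/2, 27/10, 275/72)
Ac = (0, 0, -6/5, -471/80)
Σ b_i: 39901162/30200571·1 + (-6058391/13422476)·1 + 24043475/120802284·1 + (-231120/3355619)·1 = 1 ✓
b·c: (-6058391/13422476)·(-1/2) + 24043475/120802284·27/10 + (-231120/3355619)·275/72 = 1/2 ✓
b·c²: (-6058391/13422476)·1/4 + 24043475/120802284·729/100 + (-231120/3355619)·75625/5184 = 1/3 ✓
b·Ac: 24043475/120802284·(-6/5) + (-231120/3355619)·(-471/80) = 1/6 ✓
b·c³: (-6058391/13422476)·(-1/8) + 24043475/120802284·19683/1000 + (-231120/3355619)·20796875/373248 = 1975968371/14496274080 ≠ 1/4 ⇒ order 3.
b·(c∘Ac): 24043475/120802284·(-81/25) + (-231120/3355619)·(-8635/384) = 24266223/26844952 ≠ 1/8
b·Ac²: 24043475/120802284·3/5 + (-231120/3355619)·(-8877/800) = 177917393/201337140 ≠ 1/12
b·A²c: (-231120/3355619)·39/20 = -450684/3355619 ≠ 1/24

3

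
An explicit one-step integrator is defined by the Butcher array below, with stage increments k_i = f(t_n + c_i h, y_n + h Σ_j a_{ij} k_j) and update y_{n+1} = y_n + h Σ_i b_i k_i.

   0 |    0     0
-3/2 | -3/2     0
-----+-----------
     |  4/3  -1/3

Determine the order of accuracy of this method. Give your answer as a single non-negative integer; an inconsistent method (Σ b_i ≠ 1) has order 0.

2

b = (4/3, -1/3)
c = (0, -3/2)
Σ b_i: 4/3·1 + (-1/3)·1 = 1 ✓
b·c: (-1/3)·(-3/2) = 1/2 ✓; 2 stages ⇒ order 2.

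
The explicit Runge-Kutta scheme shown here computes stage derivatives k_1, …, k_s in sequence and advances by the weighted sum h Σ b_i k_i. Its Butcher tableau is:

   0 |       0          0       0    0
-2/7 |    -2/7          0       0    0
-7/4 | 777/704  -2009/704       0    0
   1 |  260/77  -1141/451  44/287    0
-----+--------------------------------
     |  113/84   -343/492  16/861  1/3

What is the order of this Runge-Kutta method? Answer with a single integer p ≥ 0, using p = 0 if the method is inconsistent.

b = (113/84, -343/492, 16/861, 1/3)
c = (0, -2/7, -7/4, 1)
Ac = (0, 0, 287/352, 5/11)
Σ b_i: 113/84·1 + (-343/492)·1 + 16/861·1 + 1/3·1 = 1 ✓
b·c: (-343/492)·(-2/7) + 16/861·(-7/4) + 1/3·1 = 1/2 ✓
b·c²: (-343/492)·4/49 + 16/861·49/16 + 1/3·1 = 1/3 ✓
b·Ac: 16/861·287/352 + 1/3·5/11 = 1/6 ✓
b·c³: (-343/492)·(-8/343) + 16/861·(-343/64) + 1/3·1 = 1/4 ✓
b·(c∘Ac): 16/861·(-2009/1408) + 1/3·5/11 = 1/8 ✓
b·Ac²: 16/861·(-41/176) + 1/3·81/308 = 1/12 ✓
b·A²c: 1/3·1/8 = 1/24 ✓; 4 stages ⇒ order 4.

4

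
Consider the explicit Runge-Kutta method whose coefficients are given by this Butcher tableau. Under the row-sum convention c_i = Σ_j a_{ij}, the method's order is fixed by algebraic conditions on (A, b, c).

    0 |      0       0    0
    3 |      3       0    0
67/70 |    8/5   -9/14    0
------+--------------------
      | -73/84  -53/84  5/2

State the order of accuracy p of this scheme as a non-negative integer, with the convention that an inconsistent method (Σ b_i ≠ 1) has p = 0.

b = (-73/84, -53/84, 5/2)
c = (0, 3, 67/70)
Ac = (0, 0, -27/14)
Σ b_i: (-73/84)·1 + (-53/84)·1 + 5/2·1 = 1 ✓
b·c: (-53/84)·3 + 5/2·67/70 = 1/2 ✓
b·c²: (-53/84)·9 + 5/2·4489/4900 = -6641/1960 ≠ 1/3 ⇒ order 2.
b·Ac: 5/2·(-27/14) = -135/28 ≠ 1/6

2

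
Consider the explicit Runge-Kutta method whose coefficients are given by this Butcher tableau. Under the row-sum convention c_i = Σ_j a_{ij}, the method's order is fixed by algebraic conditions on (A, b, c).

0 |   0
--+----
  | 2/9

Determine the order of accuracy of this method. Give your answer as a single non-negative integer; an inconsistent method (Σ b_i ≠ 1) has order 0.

0

b = (2/9)
c = (0)
Σ b_i: 2/9·1 = 2/9 ≠ 1 ⇒ order 0.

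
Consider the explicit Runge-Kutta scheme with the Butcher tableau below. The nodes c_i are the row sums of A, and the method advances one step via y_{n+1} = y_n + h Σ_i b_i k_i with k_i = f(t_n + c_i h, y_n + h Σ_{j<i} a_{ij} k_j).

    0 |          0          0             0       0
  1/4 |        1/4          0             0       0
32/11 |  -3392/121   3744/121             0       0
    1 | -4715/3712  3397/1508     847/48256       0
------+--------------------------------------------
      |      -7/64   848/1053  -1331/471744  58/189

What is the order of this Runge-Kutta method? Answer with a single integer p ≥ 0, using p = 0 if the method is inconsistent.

b = (-7/64, 848/1053, -1331/471744, 58/189)
c = (0, 1/4, 32/11, 1)
Ac = (0, 0, 936/121, 285/464)
Σ b_i: (-7/64)·1 + 848/1053·1 + (-1331/471744)·1 + 58/189·1 = 1 ✓
b·c: 848/1053·1/4 + (-1331/471744)·32/11 + 58/189·1 = 1/2 ✓
b·c²: 848/1053·1/16 + (-1331/471744)·1024/121 + 58/189·1 = 1/3 ✓
b·Ac: (-1331/471744)·936/121 + 58/189·285/464 = 1/6 ✓
b·c³: 848/1053·1/64 + (-1331/471744)·32768/1331 + 58/189·1 = 1/4 ✓
b·(c∘Ac): (-1331/471744)·29952/1331 + 58/189·285/464 = 1/8 ✓
b·Ac²: (-1331/471744)·234/121 + 58/189·537/1856 = 1/12 ✓
b·A²c: 58/189·63/464 = 1/24 ✓; 4 stages ⇒ order 4.

4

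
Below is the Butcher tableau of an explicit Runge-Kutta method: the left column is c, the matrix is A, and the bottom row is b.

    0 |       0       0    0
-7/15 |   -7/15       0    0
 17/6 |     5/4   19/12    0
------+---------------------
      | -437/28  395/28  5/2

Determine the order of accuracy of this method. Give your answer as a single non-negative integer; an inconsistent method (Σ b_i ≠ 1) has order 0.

b = (-437/28, 395/28, 5/2)
c = (0, -7/15, 17/6)
Ac = (0, 0, -133/180)
Σ b_i: (-437/28)·1 + 395/28·1 + 5/2·1 = 1 ✓
b·c: 395/28·(-7/15) + 5/2·17/6 = 1/2 ✓
b·c²: 395/28·49/225 + 5/2·289/36 = 2777/120 ≠ 1/3 ⇒ order 2.
b·Ac: 5/2·(-133/180) = -133/72 ≠ 1/6

2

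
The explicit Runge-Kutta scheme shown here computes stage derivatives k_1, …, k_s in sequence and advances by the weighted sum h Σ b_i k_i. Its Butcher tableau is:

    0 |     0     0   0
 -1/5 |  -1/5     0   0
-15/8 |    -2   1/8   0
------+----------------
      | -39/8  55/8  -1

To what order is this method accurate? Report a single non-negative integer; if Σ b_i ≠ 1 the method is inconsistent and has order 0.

2

b = (-39/8, 55/8, -1)
c = (0, -1/5, -15/8)
Ac = (0, 0, -1/40)
Σ b_i: (-39/8)·1 + 55/8·1 + (-1)·1 = 1 ✓
b·c: 55/8·(-1/5) + (-1)·(-15/8) = 1/2 ✓
b·c²: 55/8·1/25 + (-1)·225/64 = -1037/320 ≠ 1/3 ⇒ order 2.
b·Ac: (-1)·(-1/40) = 1/40 ≠ 1/6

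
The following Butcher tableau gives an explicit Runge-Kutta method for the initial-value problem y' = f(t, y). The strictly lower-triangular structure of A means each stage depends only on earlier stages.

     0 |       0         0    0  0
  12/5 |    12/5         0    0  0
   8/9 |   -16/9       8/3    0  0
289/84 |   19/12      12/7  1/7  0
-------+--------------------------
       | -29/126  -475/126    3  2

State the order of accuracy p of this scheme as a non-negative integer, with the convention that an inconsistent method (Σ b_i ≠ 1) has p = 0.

b = (-29/126, -475/126, 3, 2)
c = (0, 12/5, 8/9, 289/84)
Ac = (0, 0, 32/5, 1336/315)
Σ b_i: (-29/126)·1 + (-475/126)·1 + 3·1 + 2·1 = 1 ✓
b·c: (-475/126)·12/5 + 3·8/9 + 2·289/84 = 1/2 ✓
b·c²: (-475/126)·144/25 + 3·64/81 + 2·83521/7056 = 45827/10584 ≠ 1/3 ⇒ order 2.
b·Ac: 3·32/5 + 2·1336/315 = 1744/63 ≠ 1/6

2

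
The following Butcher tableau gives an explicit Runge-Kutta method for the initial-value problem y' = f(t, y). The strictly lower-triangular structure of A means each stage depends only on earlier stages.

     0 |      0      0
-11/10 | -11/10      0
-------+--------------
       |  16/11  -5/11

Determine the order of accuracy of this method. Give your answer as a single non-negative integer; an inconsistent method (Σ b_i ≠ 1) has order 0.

2

b = (16/11, -5/11)
c = (0, -11/10)
Σ b_i: 16/11·1 + (-5/11)·1 = 1 ✓
b·c: (-5/11)·(-11/10) = 1/2 ✓; 2 stages ⇒ order 2.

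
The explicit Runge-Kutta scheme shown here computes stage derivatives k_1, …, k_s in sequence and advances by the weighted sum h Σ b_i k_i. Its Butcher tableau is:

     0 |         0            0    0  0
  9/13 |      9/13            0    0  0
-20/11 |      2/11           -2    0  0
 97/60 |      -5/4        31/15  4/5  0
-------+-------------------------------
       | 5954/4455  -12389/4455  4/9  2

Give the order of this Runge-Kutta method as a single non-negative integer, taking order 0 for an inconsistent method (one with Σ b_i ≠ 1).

2

b = (5954/4455, -12389/4455, 4/9, 2)
c = (0, 9/13, -20/11, 97/60)
Ac = (0, 0, -18/13, -17/715)
Σ b_i: 5954/4455·1 + (-12389/4455)·1 + 4/9·1 + 2·1 = 1 ✓
b·c: (-12389/4455)·9/13 + 4/9·(-20/11) + 2·97/60 = 1/2 ✓
b·c²: (-12389/4455)·81/169 + 4/9·400/121 + 2·9409/3600 = 5062159/943800 ≠ 1/3 ⇒ order 2.
b·Ac: 4/9·(-18/13) + 2·(-17/715) = -474/715 ≠ 1/6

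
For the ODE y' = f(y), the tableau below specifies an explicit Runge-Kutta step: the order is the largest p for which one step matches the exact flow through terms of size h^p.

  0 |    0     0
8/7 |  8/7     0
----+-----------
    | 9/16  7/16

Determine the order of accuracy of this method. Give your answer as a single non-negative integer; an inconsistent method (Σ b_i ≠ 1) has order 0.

b = (9/16, 7/16)
c = (0, 8/7)
Σ b_i: 9/16·1 + 7/16·1 = 1 ✓
b·c: 7/16·8/7 = 1/2 ✓; 2 stages ⇒ order 2.

2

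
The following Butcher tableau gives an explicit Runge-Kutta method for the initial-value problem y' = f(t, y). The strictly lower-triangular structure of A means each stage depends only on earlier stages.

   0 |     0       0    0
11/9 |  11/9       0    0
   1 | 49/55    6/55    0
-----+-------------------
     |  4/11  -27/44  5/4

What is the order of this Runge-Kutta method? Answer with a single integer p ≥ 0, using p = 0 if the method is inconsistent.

b = (4/11, -27/44, 5/4)
c = (0, 11/9, 1)
Ac = (0, 0, 2/15)
Σ b_i: 4/11·1 + (-27/44)·1 + 5/4·1 = 1 ✓
b·c: (-27/44)·11/9 + 5/4·1 = 1/2 ✓
b·c²: (-27/44)·121/81 + 5/4·1 = 1/3 ✓
b·Ac: 5/4·2/15 = 1/6 ✓; 3 stages ⇒ order 3.

3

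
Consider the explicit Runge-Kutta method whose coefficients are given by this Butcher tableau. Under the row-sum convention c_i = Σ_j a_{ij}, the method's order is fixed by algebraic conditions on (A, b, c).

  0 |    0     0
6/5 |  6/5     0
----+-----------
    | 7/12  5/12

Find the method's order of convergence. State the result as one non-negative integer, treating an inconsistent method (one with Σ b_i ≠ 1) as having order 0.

2

b = (7/12, 5/12)
c = (0, 6/5)
Σ b_i: 7/12·1 + 5/12·1 = 1 ✓
b·c: 5/12·6/5 = 1/2 ✓; 2 stages ⇒ order 2.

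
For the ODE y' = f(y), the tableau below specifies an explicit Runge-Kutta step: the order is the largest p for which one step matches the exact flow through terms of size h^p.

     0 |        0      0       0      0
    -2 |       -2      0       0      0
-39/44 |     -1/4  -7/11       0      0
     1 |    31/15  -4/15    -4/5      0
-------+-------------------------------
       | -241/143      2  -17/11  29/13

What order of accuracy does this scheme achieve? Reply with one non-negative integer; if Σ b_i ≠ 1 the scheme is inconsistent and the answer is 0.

b = (-241/143, 2, -17/11, 29/13)
c = (0, -2, -39/44, 1)
Ac = (0, 0, 14/11, 41/33)
Σ b_i: (-241/143)·1 + 2·1 + (-17/11)·1 + 29/13·1 = 1 ✓
b·c: 2·(-2) + (-17/11)·(-39/44) + 29/13·1 = -2513/6292 ≠ 1/2 ⇒ order 1.

1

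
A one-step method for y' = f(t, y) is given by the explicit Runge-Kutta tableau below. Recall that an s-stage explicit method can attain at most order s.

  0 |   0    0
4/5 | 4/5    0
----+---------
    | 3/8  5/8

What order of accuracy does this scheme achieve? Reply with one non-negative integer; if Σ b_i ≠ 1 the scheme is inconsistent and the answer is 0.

b = (3/8, 5/8)
c = (0, 4/5)
Σ b_i: 3/8·1 + 5/8·1 = 1 ✓
b·c: 5/8·4/5 = 1/2 ✓; 2 stages ⇒ order 2.

2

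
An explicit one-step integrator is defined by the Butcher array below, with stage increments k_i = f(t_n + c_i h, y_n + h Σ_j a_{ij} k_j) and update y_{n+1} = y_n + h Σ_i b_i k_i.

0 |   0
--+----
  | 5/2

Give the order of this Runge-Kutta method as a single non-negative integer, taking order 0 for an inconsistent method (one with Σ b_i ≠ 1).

b = (5/2)
c = (0)
Σ b_i: 5/2·1 = 5/2 ≠ 1 ⇒ order 0.

0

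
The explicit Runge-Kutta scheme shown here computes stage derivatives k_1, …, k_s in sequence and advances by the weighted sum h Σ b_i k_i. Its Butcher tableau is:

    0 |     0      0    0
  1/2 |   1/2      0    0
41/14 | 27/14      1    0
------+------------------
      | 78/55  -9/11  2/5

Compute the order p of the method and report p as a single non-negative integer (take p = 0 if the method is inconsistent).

1

b = (78/55, -9/11, 2/5)
c = (0, 1/2, 41/14)
Ac = (0, 0, 1/2)
Σ b_i: 78/55·1 + (-9/11)·1 + 2/5·1 = 1 ✓
b·c: (-9/11)·1/2 + 2/5·41/14 = 587/770 ≠ 1/2 ⇒ order 1.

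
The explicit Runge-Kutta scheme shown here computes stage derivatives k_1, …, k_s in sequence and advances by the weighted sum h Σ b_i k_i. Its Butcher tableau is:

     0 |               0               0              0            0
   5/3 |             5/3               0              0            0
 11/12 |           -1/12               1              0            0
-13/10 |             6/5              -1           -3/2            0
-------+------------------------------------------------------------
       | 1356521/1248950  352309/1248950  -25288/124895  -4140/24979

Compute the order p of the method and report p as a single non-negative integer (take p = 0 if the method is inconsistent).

3

b = (1356521/1248950, 352309/1248950, -25288/124895, -4140/24979)
c = (0, 5/3, 11/12, -13/10)
Ac = (0, 0, 5/3, -73/24)
Σ b_i: 1356521/1248950·1 + 352309/1248950·1 + (-25288/124895)·1 + (-4140/24979)·1 = 1 ✓
b·c: 352309/1248950·5/3 + (-25288/124895)·11/12 + (-4140/24979)·(-13/10) = 1/2 ✓
b·c²: 352309/1248950·25/9 + (-25288/124895)·121/144 + (-4140/24979)·169/100 = 1/3 ✓
b·Ac: (-25288/124895)·5/3 + (-4140/24979)·(-73/24) = 1/6 ✓
b·c³: 352309/1248950·125/27 + (-25288/124895)·1331/1728 + (-4140/24979)·(-2197/1000) = 68078059/44962200 ≠ 1/4 ⇒ order 3.
b·(c∘Ac): (-25288/124895)·55/36 + (-4140/24979)·949/240 = -867497/899244 ≠ 1/8
b·Ac²: (-25288/124895)·25/9 + (-4140/24979)·(-1163/288) = 192185/1798488 ≠ 1/12
b·A²c: (-4140/24979)·(-5/2) = 10350/24979 ≠ 1/24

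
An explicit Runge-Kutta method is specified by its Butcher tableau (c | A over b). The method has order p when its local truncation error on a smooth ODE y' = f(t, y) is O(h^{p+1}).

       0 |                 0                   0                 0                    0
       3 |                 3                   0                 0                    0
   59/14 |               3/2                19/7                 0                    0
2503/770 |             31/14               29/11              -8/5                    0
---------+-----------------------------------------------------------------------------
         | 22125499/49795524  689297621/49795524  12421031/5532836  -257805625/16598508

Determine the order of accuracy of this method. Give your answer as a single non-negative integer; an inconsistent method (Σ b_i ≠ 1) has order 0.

b = (22125499/49795524, 689297621/49795524, 12421031/5532836, -257805625/16598508)
c = (0, 3, 59/14, 2503/770)
Ac = (0, 0, 57/7, 449/385)
Σ b_i: 22125499/49795524·1 + 689297621/49795524·1 + 12421031/5532836·1 + (-257805625/16598508)·1 = 1 ✓
b·c: 689297621/49795524·3 + 12421031/5532836·59/14 + (-257805625/16598508)·2503/770 = 1/2 ✓
b·c²: 689297621/49795524·9 + 12421031/5532836·3481/196 + (-257805625/16598508)·6265009/592900 = 1/3 ✓
b·Ac: 12421031/5532836·57/7 + (-257805625/16598508)·449/385 = 1/6 ✓
b·c³: 689297621/49795524·27 + 12421031/5532836·205379/2744 + (-257805625/16598508)·15681317527/456533000 = 42320426861/5112340464 ≠ 1/4 ⇒ order 3.
b·(c∘Ac): 12421031/5532836·3363/98 + (-257805625/16598508)·1123847/296450 = 527427164/29047389 ≠ 1/8
b·Ac²: 12421031/5532836·171/7 + (-257805625/16598508)·(-12637/2695) = 3708510007/29047389 ≠ 1/12
b·A²c: (-257805625/16598508)·(-456/35) = 279903250/1383209 ≠ 1/24

3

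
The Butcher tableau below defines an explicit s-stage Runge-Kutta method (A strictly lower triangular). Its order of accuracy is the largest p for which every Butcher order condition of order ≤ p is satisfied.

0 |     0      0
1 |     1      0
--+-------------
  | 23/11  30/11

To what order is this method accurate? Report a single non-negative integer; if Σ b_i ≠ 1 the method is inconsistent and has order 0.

0

b = (23/11, 30/11)
c = (0, 1)
Σ b_i: 23/11·1 + 30/11·1 = 53/11 ≠ 1 ⇒ order 0.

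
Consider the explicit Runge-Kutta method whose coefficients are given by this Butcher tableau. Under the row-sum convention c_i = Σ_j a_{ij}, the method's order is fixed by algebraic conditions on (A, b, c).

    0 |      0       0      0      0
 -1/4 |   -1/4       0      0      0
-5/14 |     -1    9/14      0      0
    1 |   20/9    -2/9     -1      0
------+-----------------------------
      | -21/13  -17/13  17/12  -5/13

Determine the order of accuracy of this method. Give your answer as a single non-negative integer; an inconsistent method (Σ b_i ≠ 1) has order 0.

b = (-21/13, -17/13, 17/12, -5/13)
c = (0, -1/4, -5/14, 1)
Ac = (0, 0, -9/56, 26/63)
Σ b_i: (-21/13)·1 + (-17/13)·1 + 17/12·1 + (-5/13)·1 = -295/156 ≠ 1 ⇒ order 0.

0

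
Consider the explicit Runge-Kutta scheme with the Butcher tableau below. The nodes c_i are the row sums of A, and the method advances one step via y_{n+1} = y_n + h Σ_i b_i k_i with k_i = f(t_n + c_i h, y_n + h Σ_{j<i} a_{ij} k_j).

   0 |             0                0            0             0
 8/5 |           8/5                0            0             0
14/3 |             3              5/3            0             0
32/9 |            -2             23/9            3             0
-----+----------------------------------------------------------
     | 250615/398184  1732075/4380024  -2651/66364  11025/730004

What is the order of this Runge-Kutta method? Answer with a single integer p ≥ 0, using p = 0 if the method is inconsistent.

b = (250615/398184, 1732075/4380024, -2651/66364, 11025/730004)
c = (0, 8/5, 14/3, 32/9)
Ac = (0, 0, 8/3, 814/45)
Σ b_i: 250615/398184·1 + 1732075/4380024·1 + (-2651/66364)·1 + 11025/730004·1 = 1 ✓
b·c: 1732075/4380024·8/5 + (-2651/66364)·14/3 + 11025/730004·32/9 = 1/2 ✓
b·c²: 1732075/4380024·64/25 + (-2651/66364)·196/9 + 11025/730004·1024/81 = 1/3 ✓
b·Ac: (-2651/66364)·8/3 + 11025/730004·814/45 = 1/6 ✓
b·c³: 1732075/4380024·512/125 + (-2651/66364)·2744/27 + 11025/730004·32768/729 = -11833606/6719355 ≠ 1/4 ⇒ order 3.
b·(c∘Ac): (-2651/66364)·112/9 + 11025/730004·26048/405 = 7868/16591 ≠ 1/8
b·Ac²: (-2651/66364)·64/15 + 11025/730004·16172/225 = 2505029/2737515 ≠ 1/12
b·A²c: 11025/730004·8 = 22050/182501 ≠ 1/24

3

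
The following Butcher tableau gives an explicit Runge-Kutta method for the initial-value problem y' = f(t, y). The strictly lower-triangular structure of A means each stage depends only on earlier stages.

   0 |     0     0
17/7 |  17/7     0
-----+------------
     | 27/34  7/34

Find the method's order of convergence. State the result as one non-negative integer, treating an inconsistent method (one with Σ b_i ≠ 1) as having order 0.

2

b = (27/34, 7/34)
c = (0, 17/7)
Σ b_i: 27/34·1 + 7/34·1 = 1 ✓
b·c: 7/34·17/7 = 1/2 ✓; 2 stages ⇒ order 2.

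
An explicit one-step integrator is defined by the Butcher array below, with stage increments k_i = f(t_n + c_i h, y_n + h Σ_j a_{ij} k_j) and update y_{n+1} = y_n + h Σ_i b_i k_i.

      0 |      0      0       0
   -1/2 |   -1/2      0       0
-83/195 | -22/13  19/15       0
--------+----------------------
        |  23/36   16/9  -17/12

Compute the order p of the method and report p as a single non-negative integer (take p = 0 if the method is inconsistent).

1

b = (23/36, 16/9, -17/12)
c = (0, -1/2, -83/195)
Ac = (0, 0, -19/30)
Σ b_i: 23/36·1 + 16/9·1 + (-17/12)·1 = 1 ✓
b·c: 16/9·(-1/2) + (-17/12)·(-83/195) = -223/780 ≠ 1/2 ⇒ order 1.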